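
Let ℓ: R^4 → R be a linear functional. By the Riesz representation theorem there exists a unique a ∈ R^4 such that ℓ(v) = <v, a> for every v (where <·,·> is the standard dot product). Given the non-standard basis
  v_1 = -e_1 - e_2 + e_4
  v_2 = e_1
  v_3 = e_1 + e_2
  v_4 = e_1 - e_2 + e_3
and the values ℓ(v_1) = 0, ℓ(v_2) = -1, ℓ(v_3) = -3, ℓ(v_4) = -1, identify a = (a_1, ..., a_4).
a = (-1, -2, -2, -3)

Write a = (a_1, ..., a_4) in the standard basis. For each basis vector v_i, ℓ(v_i) = <v_i, a> is a linear equation in the a_j's. Collect the n equations into a matrix system V a = ℓ, where row i of V is v_i (expressed in the standard basis). Since V is invertible (lower-triangular with 1s on the diagonal, up to permutation), solve by back-substitution:
  V =
[[-1, -1, 0, 1],
 [1, 0, 0, 0],
 [1, 1, 0, 0],
 [1, -1, 1, 0]]
  V a = (0, -1, -3, -1)
Solving gives a = (-1, -2, -2, -3).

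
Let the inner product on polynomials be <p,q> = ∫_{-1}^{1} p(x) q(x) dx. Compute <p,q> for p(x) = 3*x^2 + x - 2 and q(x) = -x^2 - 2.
<p,q> = 62/15

Expand the product: p(x)·q(x) = -3*x^4 - x^3 - 4*x^2 - 2*x + 4.
∫_{-1}^{1} of each monomial x^k gives [2/(k+1) if k even, 0 if k odd]. Integrating term-by-term (or equivalently evaluating the antiderivative F(x) = -3*x^5/5 - x^4/4 - 4*x^3/3 - x^2 + 4*x at the endpoints):
  F(1) − F(−1) = 49/60 − (-199/60) = 62/15.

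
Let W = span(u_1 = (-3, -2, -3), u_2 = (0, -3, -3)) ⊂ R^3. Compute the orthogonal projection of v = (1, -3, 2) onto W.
proj_W(v) = (33/19, -15/19, -4/19)

Set up U = [u_1 | ... | u_2] ∈ R^(3×2). The projector onto W = col(U) is P = U (U^T U)^(-1) U^T.
Compute U^T U =
  [22, 15]
  [15, 18],
and U^T v = (-3, 3).
Solve U^T U · c = U^T v for the coefficients: c = (-11/19, 37/57). The projection is proj_W(v) = U c.
Check: (v - proj_W(v)) · u_1 = 0  (should be 0).
Check: (v - proj_W(v)) · u_2 = 0  (should be 0).
Result: proj_W(v) = (33/19, -15/19, -4/19).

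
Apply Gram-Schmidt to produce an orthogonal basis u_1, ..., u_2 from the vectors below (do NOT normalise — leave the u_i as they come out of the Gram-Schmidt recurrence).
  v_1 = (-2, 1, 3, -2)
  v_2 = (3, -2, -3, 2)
Orthogonal basis:
  u_1 = (-2, 1, 3, -2)
  u_2 = (2/3, -5/6, 1/2, -1/3)

Apply the Gram-Schmidt recurrence
  u_1 = v_1
  u_i = v_i − Σ_{j<i} ((v_i · u_j) / (u_j · u_j)) · u_j.

Step by step this gives:
  u_1 = (-2, 1, 3, -2)
  u_2 = (2/3, -5/6, 1/2, -1/3)

Orthogonality check:
  u_2 · u_1 = 0 (should be 0)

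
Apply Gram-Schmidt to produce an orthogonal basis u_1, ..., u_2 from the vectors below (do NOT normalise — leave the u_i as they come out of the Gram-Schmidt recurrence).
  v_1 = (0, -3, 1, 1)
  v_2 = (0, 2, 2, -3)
Orthogonal basis:
  u_1 = (0, -3, 1, 1)
  u_2 = (0, 1/11, 29/11, -26/11)

Apply the Gram-Schmidt recurrence
  u_1 = v_1
  u_i = v_i − Σ_{j<i} ((v_i · u_j) / (u_j · u_j)) · u_j.

Step by step this gives:
  u_1 = (0, -3, 1, 1)
  u_2 = (0, 1/11, 29/11, -26/11)

Orthogonality check:
  u_2 · u_1 = 0 (should be 0)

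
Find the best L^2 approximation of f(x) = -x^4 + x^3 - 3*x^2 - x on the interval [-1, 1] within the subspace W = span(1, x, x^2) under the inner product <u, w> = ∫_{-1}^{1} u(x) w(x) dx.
g(x) = -27*x^2/7 - 2*x/5 + 3/35

The best approximation g ∈ W is the orthogonal projection of f onto W. Writing g = a_0 + a_1 x + a_2 x^2, the coefficients solve the normal equations G · a = b where
  G_{ij} = <φ_i, φ_j> and b_i = <f, φ_i>, with φ_0 = 1, φ_1 = x, φ_2 = x^2.
G =
  [2, 0, 2/3]
  [0, 2/3, 0]
  [2/3, 0, 2/5],
b = (-12/5, -4/15, -52/35).
Solving gives a_0 = 3/35, a_1 = -2/5, a_2 = -27/7, so
  g(x) = -27*x^2/7 - 2*x/5 + 3/35.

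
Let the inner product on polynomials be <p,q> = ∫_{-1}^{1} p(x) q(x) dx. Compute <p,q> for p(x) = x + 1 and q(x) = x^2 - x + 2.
<p,q> = 4

Expand the product: p(x)·q(x) = x^3 + x + 2.
∫_{-1}^{1} of each monomial x^k gives [2/(k+1) if k even, 0 if k odd]. Integrating term-by-term (or equivalently evaluating the antiderivative F(x) = x^4/4 + x^2/2 + 2*x at the endpoints):
  F(1) − F(−1) = 11/4 − (-5/4) = 4.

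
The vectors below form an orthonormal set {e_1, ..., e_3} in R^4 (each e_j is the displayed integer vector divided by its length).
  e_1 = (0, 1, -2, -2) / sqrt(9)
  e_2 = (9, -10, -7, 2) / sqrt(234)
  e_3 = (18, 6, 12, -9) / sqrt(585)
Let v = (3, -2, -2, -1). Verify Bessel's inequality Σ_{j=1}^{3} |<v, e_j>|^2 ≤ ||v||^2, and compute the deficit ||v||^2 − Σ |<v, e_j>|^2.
Σ |<v, e_j>|^2 = 179/10; ||v||^2 = 18; deficit = 1/10

Write each e_j = u_j / sqrt(<u_j, u_j>) where u_j is the displayed integer vector. Then <v, e_j> = <v, u_j> / sqrt(<u_j, u_j>), so |<v, e_j>|^2 = <v, u_j>^2 / <u_j, u_j>.
Coefficients: <v, e_1> = 4/sqrt(9), <v, e_2> = 59/sqrt(234), <v, e_3> = 27/sqrt(585).
Square and sum: Σ |<v, e_j>|^2 = 179/10.
Compute ||v||^2 = v·v = 18.
Deficit = 18 − 179/10 = 1/10 ≥ 0, confirming Bessel's inequality. (The deficit equals ||v − Σ <v,e_j> e_j||^2, the squared distance from v to span{e_j}.)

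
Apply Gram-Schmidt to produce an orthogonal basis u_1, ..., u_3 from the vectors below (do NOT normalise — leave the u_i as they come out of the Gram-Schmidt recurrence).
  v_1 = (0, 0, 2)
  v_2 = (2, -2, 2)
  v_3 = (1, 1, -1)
Orthogonal basis:
  u_1 = (0, 0, 2)
  u_2 = (2, -2, 0)
  u_3 = (1, 1, 0)

Apply the Gram-Schmidt recurrence
  u_1 = v_1
  u_i = v_i − Σ_{j<i} ((v_i · u_j) / (u_j · u_j)) · u_j.

Step by step this gives:
  u_1 = (0, 0, 2)
  u_2 = (2, -2, 0)
  u_3 = (1, 1, 0)

Orthogonality check:
  u_2 · u_1 = 0 (should be 0)
  u_3 · u_1 = 0 (should be 0)
  u_3 · u_2 = 0 (should be 0)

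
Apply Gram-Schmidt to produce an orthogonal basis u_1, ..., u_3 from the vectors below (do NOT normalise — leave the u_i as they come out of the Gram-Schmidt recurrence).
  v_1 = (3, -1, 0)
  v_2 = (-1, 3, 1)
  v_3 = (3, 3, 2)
Orthogonal basis:
  u_1 = (3, -1, 0)
  u_2 = (4/5, 12/5, 1)
  u_3 = (-2/37, -6/37, 16/37)

Apply the Gram-Schmidt recurrence
  u_1 = v_1
  u_i = v_i − Σ_{j<i} ((v_i · u_j) / (u_j · u_j)) · u_j.

Step by step this gives:
  u_1 = (3, -1, 0)
  u_2 = (4/5, 12/5, 1)
  u_3 = (-2/37, -6/37, 16/37)

Orthogonality check:
  u_2 · u_1 = 0 (should be 0)
  u_3 · u_1 = 0 (should be 0)
  u_3 · u_2 = 0 (should be 0)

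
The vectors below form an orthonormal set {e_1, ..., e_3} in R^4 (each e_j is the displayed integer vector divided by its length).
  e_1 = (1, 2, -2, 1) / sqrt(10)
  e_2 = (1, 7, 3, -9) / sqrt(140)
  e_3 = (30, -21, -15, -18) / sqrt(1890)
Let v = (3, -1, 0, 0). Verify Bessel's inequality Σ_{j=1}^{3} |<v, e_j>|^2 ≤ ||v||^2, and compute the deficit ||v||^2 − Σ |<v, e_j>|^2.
Σ |<v, e_j>|^2 = 101/15; ||v||^2 = 10; deficit = 49/15

Write each e_j = u_j / sqrt(<u_j, u_j>) where u_j is the displayed integer vector. Then <v, e_j> = <v, u_j> / sqrt(<u_j, u_j>), so |<v, e_j>|^2 = <v, u_j>^2 / <u_j, u_j>.
Coefficients: <v, e_1> = 1/sqrt(10), <v, e_2> = -4/sqrt(140), <v, e_3> = 111/sqrt(1890).
Square and sum: Σ |<v, e_j>|^2 = 101/15.
Compute ||v||^2 = v·v = 10.
Deficit = 10 − 101/15 = 49/15 ≥ 0, confirming Bessel's inequality. (The deficit equals ||v − Σ <v,e_j> e_j||^2, the squared distance from v to span{e_j}.)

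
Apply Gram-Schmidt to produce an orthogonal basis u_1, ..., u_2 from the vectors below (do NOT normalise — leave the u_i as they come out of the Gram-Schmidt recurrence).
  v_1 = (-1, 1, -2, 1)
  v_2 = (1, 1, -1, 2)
Orthogonal basis:
  u_1 = (-1, 1, -2, 1)
  u_2 = (11/7, 3/7, 1/7, 10/7)

Apply the Gram-Schmidt recurrence
  u_1 = v_1
  u_i = v_i − Σ_{j<i} ((v_i · u_j) / (u_j · u_j)) · u_j.

Step by step this gives:
  u_1 = (-1, 1, -2, 1)
  u_2 = (11/7, 3/7, 1/7, 10/7)

Orthogonality check:
  u_2 · u_1 = 0 (should be 0)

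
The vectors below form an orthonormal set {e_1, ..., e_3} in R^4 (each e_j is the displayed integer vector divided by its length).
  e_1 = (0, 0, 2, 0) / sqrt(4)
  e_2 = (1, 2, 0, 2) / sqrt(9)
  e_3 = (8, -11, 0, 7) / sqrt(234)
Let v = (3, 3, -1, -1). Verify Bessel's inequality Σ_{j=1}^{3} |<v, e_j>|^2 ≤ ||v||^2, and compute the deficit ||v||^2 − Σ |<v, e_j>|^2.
Σ |<v, e_j>|^2 = 98/13; ||v||^2 = 20; deficit = 162/13

Write each e_j = u_j / sqrt(<u_j, u_j>) where u_j is the displayed integer vector. Then <v, e_j> = <v, u_j> / sqrt(<u_j, u_j>), so |<v, e_j>|^2 = <v, u_j>^2 / <u_j, u_j>.
Coefficients: <v, e_1> = -2/sqrt(4), <v, e_2> = 7/sqrt(9), <v, e_3> = -16/sqrt(234).
Square and sum: Σ |<v, e_j>|^2 = 98/13.
Compute ||v||^2 = v·v = 20.
Deficit = 20 − 98/13 = 162/13 ≥ 0, confirming Bessel's inequality. (The deficit equals ||v − Σ <v,e_j> e_j||^2, the squared distance from v to span{e_j}.)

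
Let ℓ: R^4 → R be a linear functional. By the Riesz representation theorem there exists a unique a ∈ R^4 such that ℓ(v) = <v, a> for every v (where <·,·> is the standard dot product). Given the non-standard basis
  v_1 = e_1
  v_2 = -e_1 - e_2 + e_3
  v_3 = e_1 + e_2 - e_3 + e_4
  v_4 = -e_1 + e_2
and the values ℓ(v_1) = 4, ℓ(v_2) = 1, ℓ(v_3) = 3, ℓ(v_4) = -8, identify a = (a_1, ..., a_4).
a = (4, -4, 1, 4)

Write a = (a_1, ..., a_4) in the standard basis. For each basis vector v_i, ℓ(v_i) = <v_i, a> is a linear equation in the a_j's. Collect the n equations into a matrix system V a = ℓ, where row i of V is v_i (expressed in the standard basis). Since V is invertible (lower-triangular with 1s on the diagonal, up to permutation), solve by back-substitution:
  V =
[[1, 0, 0, 0],
 [-1, -1, 1, 0],
 [1, 1, -1, 1],
 [-1, 1, 0, 0]]
  V a = (4, 1, 3, -8)
Solving gives a = (4, -4, 1, 4).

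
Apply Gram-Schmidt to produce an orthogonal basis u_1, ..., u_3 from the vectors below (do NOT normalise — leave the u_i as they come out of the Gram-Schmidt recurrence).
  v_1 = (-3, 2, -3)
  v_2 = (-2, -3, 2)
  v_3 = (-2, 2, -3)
Orthogonal basis:
  u_1 = (-3, 2, -3)
  u_2 = (-31/11, -27/11, 13/11)
  u_3 = (25/338, -30/169, -5/26)

Apply the Gram-Schmidt recurrence
  u_1 = v_1
  u_i = v_i − Σ_{j<i} ((v_i · u_j) / (u_j · u_j)) · u_j.

Step by step this gives:
  u_1 = (-3, 2, -3)
  u_2 = (-31/11, -27/11, 13/11)
  u_3 = (25/338, -30/169, -5/26)

Orthogonality check:
  u_2 · u_1 = 0 (should be 0)
  u_3 · u_1 = 0 (should be 0)
  u_3 · u_2 = 0 (should be 0)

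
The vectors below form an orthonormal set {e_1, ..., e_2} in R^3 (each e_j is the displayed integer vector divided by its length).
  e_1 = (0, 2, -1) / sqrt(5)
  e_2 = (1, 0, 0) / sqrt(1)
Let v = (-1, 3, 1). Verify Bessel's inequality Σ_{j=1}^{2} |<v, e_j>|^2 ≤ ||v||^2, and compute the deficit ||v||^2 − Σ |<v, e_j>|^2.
Σ |<v, e_j>|^2 = 6; ||v||^2 = 11; deficit = 5

Write each e_j = u_j / sqrt(<u_j, u_j>) where u_j is the displayed integer vector. Then <v, e_j> = <v, u_j> / sqrt(<u_j, u_j>), so |<v, e_j>|^2 = <v, u_j>^2 / <u_j, u_j>.
Coefficients: <v, e_1> = 5/sqrt(5), <v, e_2> = -1/sqrt(1).
Square and sum: Σ |<v, e_j>|^2 = 6.
Compute ||v||^2 = v·v = 11.
Deficit = 11 − 6 = 5 ≥ 0, confirming Bessel's inequality. (The deficit equals ||v − Σ <v,e_j> e_j||^2, the squared distance from v to span{e_j}.)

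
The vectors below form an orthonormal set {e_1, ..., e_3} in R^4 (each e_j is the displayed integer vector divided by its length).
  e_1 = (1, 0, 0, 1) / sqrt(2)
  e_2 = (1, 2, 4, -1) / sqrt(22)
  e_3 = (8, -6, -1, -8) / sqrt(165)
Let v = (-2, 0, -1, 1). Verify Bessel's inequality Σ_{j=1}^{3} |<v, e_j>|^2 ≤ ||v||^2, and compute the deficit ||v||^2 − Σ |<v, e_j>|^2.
Σ |<v, e_j>|^2 = 89/15; ||v||^2 = 6; deficit = 1/15

Write each e_j = u_j / sqrt(<u_j, u_j>) where u_j is the displayed integer vector. Then <v, e_j> = <v, u_j> / sqrt(<u_j, u_j>), so |<v, e_j>|^2 = <v, u_j>^2 / <u_j, u_j>.
Coefficients: <v, e_1> = -1/sqrt(2), <v, e_2> = -7/sqrt(22), <v, e_3> = -23/sqrt(165).
Square and sum: Σ |<v, e_j>|^2 = 89/15.
Compute ||v||^2 = v·v = 6.
Deficit = 6 − 89/15 = 1/15 ≥ 0, confirming Bessel's inequality. (The deficit equals ||v − Σ <v,e_j> e_j||^2, the squared distance from v to span{e_j}.)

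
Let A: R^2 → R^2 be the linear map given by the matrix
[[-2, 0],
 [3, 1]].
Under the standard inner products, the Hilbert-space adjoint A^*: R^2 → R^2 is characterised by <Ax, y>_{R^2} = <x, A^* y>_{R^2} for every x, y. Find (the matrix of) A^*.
A^* = A^T =
[[-2, 3],
 [0, 1]]

For real matrices with standard dot products, the defining identity <Ax, y> = <x, A^* y> gives (Ax)^T y = x^T (A^*) y, i.e. x^T A^T y = x^T (A^*) y. Since this holds for all x, y, we must have A^* = A^T. Therefore
A^* =
[[-2, 3],
 [0, 1]].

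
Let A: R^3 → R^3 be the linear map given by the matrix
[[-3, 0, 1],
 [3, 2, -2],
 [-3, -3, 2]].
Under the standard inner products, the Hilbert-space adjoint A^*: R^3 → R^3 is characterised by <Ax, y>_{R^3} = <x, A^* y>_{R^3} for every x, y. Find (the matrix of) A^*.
A^* = A^T =
[[-3, 3, -3],
 [0, 2, -3],
 [1, -2, 2]]

For real matrices with standard dot products, the defining identity <Ax, y> = <x, A^* y> gives (Ax)^T y = x^T (A^*) y, i.e. x^T A^T y = x^T (A^*) y. Since this holds for all x, y, we must have A^* = A^T. Therefore
A^* =
[[-3, 3, -3],
 [0, 2, -3],
 [1, -2, 2]].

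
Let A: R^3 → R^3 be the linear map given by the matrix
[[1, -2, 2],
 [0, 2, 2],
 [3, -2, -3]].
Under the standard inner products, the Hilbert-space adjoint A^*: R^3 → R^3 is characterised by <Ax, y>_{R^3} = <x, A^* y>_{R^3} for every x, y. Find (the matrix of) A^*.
A^* = A^T =
[[1, 0, 3],
 [-2, 2, -2],
 [2, 2, -3]]

For real matrices with standard dot products, the defining identity <Ax, y> = <x, A^* y> gives (Ax)^T y = x^T (A^*) y, i.e. x^T A^T y = x^T (A^*) y. Since this holds for all x, y, we must have A^* = A^T. Therefore
A^* =
[[1, 0, 3],
 [-2, 2, -2],
 [2, 2, -3]].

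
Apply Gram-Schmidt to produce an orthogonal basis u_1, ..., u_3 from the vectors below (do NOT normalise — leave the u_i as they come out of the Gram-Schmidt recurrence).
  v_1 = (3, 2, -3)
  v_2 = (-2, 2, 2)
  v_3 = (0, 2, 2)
Orthogonal basis:
  u_1 = (3, 2, -3)
  u_2 = (-10/11, 30/11, 10/11)
  u_3 = (1, 0, 1)

Apply the Gram-Schmidt recurrence
  u_1 = v_1
  u_i = v_i − Σ_{j<i} ((v_i · u_j) / (u_j · u_j)) · u_j.

Step by step this gives:
  u_1 = (3, 2, -3)
  u_2 = (-10/11, 30/11, 10/11)
  u_3 = (1, 0, 1)

Orthogonality check:
  u_2 · u_1 = 0 (should be 0)
  u_3 · u_1 = 0 (should be 0)
  u_3 · u_2 = 0 (should be 0)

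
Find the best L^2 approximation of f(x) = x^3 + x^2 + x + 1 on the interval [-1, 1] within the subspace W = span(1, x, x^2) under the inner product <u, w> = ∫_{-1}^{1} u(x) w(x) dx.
g(x) = x^2 + 8*x/5 + 1

The best approximation g ∈ W is the orthogonal projection of f onto W. Writing g = a_0 + a_1 x + a_2 x^2, the coefficients solve the normal equations G · a = b where
  G_{ij} = <φ_i, φ_j> and b_i = <f, φ_i>, with φ_0 = 1, φ_1 = x, φ_2 = x^2.
G =
  [2, 0, 2/3]
  [0, 2/3, 0]
  [2/3, 0, 2/5],
b = (8/3, 16/15, 16/15).
Solving gives a_0 = 1, a_1 = 8/5, a_2 = 1, so
  g(x) = x^2 + 8*x/5 + 1.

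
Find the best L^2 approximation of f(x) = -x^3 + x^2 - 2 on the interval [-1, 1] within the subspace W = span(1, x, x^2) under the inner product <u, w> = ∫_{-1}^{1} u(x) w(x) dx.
g(x) = x^2 - 3*x/5 - 2

The best approximation g ∈ W is the orthogonal projection of f onto W. Writing g = a_0 + a_1 x + a_2 x^2, the coefficients solve the normal equations G · a = b where
  G_{ij} = <φ_i, φ_j> and b_i = <f, φ_i>, with φ_0 = 1, φ_1 = x, φ_2 = x^2.
G =
  [2, 0, 2/3]
  [0, 2/3, 0]
  [2/3, 0, 2/5],
b = (-10/3, -2/5, -14/15).
Solving gives a_0 = -2, a_1 = -3/5, a_2 = 1, so
  g(x) = x^2 - 3*x/5 - 2.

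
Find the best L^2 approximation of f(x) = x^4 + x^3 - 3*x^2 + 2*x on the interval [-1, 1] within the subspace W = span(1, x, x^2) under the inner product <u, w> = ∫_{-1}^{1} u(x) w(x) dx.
g(x) = -15*x^2/7 + 13*x/5 - 3/35

The best approximation g ∈ W is the orthogonal projection of f onto W. Writing g = a_0 + a_1 x + a_2 x^2, the coefficients solve the normal equations G · a = b where
  G_{ij} = <φ_i, φ_j> and b_i = <f, φ_i>, with φ_0 = 1, φ_1 = x, φ_2 = x^2.
G =
  [2, 0, 2/3]
  [0, 2/3, 0]
  [2/3, 0, 2/5],
b = (-8/5, 26/15, -32/35).
Solving gives a_0 = -3/35, a_1 = 13/5, a_2 = -15/7, so
  g(x) = -15*x^2/7 + 13*x/5 - 3/35.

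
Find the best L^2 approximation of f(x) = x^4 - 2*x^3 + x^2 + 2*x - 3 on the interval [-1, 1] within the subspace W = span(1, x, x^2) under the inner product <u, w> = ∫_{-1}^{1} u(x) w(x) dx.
g(x) = 13*x^2/7 + 4*x/5 - 108/35

The best approximation g ∈ W is the orthogonal projection of f onto W. Writing g = a_0 + a_1 x + a_2 x^2, the coefficients solve the normal equations G · a = b where
  G_{ij} = <φ_i, φ_j> and b_i = <f, φ_i>, with φ_0 = 1, φ_1 = x, φ_2 = x^2.
G =
  [2, 0, 2/3]
  [0, 2/3, 0]
  [2/3, 0, 2/5],
b = (-74/15, 8/15, -46/35).
Solving gives a_0 = -108/35, a_1 = 4/5, a_2 = 13/7, so
  g(x) = 13*x^2/7 + 4*x/5 - 108/35.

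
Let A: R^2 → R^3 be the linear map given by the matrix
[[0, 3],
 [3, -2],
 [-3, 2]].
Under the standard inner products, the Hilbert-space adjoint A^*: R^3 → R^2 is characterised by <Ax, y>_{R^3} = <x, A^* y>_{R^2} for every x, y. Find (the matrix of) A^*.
A^* = A^T =
[[0, 3, -3],
 [3, -2, 2]]

For real matrices with standard dot products, the defining identity <Ax, y> = <x, A^* y> gives (Ax)^T y = x^T (A^*) y, i.e. x^T A^T y = x^T (A^*) y. Since this holds for all x, y, we must have A^* = A^T. Therefore
A^* =
[[0, 3, -3],
 [3, -2, 2]].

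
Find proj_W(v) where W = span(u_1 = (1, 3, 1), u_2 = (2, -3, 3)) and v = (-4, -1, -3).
proj_W(v) = (-332/113, -123/113, -429/113)

Set up U = [u_1 | ... | u_2] ∈ R^(3×2). The projector onto W = col(U) is P = U (U^T U)^(-1) U^T.
Compute U^T U =
  [11, -4]
  [-4, 22],
and U^T v = (-10, -14).
Solve U^T U · c = U^T v for the coefficients: c = (-138/113, -97/113). The projection is proj_W(v) = U c.
Check: (v - proj_W(v)) · u_1 = 0  (should be 0).
Check: (v - proj_W(v)) · u_2 = 0  (should be 0).
Result: proj_W(v) = (-332/113, -123/113, -429/113).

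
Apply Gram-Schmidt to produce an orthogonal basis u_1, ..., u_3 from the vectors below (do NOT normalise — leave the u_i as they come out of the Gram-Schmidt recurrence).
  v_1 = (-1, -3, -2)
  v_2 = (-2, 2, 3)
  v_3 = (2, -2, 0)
Orthogonal basis:
  u_1 = (-1, -3, -2)
  u_2 = (-19/7, -1/7, 11/7)
  u_3 = (20/23, -28/23, 32/23)

Apply the Gram-Schmidt recurrence
  u_1 = v_1
  u_i = v_i − Σ_{j<i} ((v_i · u_j) / (u_j · u_j)) · u_j.

Step by step this gives:
  u_1 = (-1, -3, -2)
  u_2 = (-19/7, -1/7, 11/7)
  u_3 = (20/23, -28/23, 32/23)

Orthogonality check:
  u_2 · u_1 = 0 (should be 0)
  u_3 · u_1 = 0 (should be 0)
  u_3 · u_2 = 0 (should be 0)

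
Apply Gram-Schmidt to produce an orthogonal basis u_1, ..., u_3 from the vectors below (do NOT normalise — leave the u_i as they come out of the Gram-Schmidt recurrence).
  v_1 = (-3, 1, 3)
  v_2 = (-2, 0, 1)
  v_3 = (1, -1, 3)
Orthogonal basis:
  u_1 = (-3, 1, 3)
  u_2 = (-11/19, -9/19, -8/19)
  u_3 = (5/7, -15/7, 10/7)

Apply the Gram-Schmidt recurrence
  u_1 = v_1
  u_i = v_i − Σ_{j<i} ((v_i · u_j) / (u_j · u_j)) · u_j.

Step by step this gives:
  u_1 = (-3, 1, 3)
  u_2 = (-11/19, -9/19, -8/19)
  u_3 = (5/7, -15/7, 10/7)

Orthogonality check:
  u_2 · u_1 = 0 (should be 0)
  u_3 · u_1 = 0 (should be 0)
  u_3 · u_2 = 0 (should be 0)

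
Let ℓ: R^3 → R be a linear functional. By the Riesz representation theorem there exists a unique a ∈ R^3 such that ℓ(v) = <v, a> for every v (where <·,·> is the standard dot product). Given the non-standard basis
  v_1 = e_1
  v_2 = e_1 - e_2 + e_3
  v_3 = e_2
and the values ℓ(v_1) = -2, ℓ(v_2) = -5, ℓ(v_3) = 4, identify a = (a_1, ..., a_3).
a = (-2, 4, 1)

Write a = (a_1, ..., a_3) in the standard basis. For each basis vector v_i, ℓ(v_i) = <v_i, a> is a linear equation in the a_j's. Collect the n equations into a matrix system V a = ℓ, where row i of V is v_i (expressed in the standard basis). Since V is invertible (lower-triangular with 1s on the diagonal, up to permutation), solve by back-substitution:
  V =
[[1, 0, 0],
 [1, -1, 1],
 [0, 1, 0]]
  V a = (-2, -5, 4)
Solving gives a = (-2, 4, 1).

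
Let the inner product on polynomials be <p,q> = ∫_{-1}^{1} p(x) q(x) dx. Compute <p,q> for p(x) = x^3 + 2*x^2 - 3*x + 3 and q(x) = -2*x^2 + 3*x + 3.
<p,q> = 58/5

Expand the product: p(x)·q(x) = -2*x^5 - x^4 + 15*x^3 - 9*x^2 + 9.
∫_{-1}^{1} of each monomial x^k gives [2/(k+1) if k even, 0 if k odd]. Integrating term-by-term (or equivalently evaluating the antiderivative F(x) = -x^6/3 - x^5/5 + 15*x^4/4 - 3*x^3 + 9*x at the endpoints):
  F(1) − F(−1) = 553/60 − (-143/60) = 58/5.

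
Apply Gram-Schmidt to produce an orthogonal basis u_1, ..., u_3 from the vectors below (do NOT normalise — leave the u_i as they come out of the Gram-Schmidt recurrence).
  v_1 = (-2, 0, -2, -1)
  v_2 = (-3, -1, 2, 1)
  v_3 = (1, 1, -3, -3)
Orthogonal basis:
  u_1 = (-2, 0, -2, -1)
  u_2 = (-25/9, -1, 20/9, 10/9)
  u_3 = (-1/67, 5/67, 41/67, -80/67)

Apply the Gram-Schmidt recurrence
  u_1 = v_1
  u_i = v_i − Σ_{j<i} ((v_i · u_j) / (u_j · u_j)) · u_j.

Step by step this gives:
  u_1 = (-2, 0, -2, -1)
  u_2 = (-25/9, -1, 20/9, 10/9)
  u_3 = (-1/67, 5/67, 41/67, -80/67)

Orthogonality check:
  u_2 · u_1 = 0 (should be 0)
  u_3 · u_1 = 0 (should be 0)
  u_3 · u_2 = 0 (should be 0)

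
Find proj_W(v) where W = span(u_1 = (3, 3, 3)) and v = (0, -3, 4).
proj_W(v) = (1/3, 1/3, 1/3)

Set up U = [u_1 | ... | u_1] ∈ R^(3×1). The projector onto W = col(U) is P = U (U^T U)^(-1) U^T.
Compute U^T U =
  [27],
and U^T v = (3).
Solve U^T U · c = U^T v for the coefficients: c = (1/9). The projection is proj_W(v) = U c.
Check: (v - proj_W(v)) · u_1 = 0  (should be 0).
Result: proj_W(v) = (1/3, 1/3, 1/3).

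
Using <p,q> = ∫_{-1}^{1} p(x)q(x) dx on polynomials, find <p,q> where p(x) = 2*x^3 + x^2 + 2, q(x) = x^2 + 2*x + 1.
<p,q> = 8

Expand the product: p(x)·q(x) = 2*x^5 + 5*x^4 + 4*x^3 + 3*x^2 + 4*x + 2.
∫_{-1}^{1} of each monomial x^k gives [2/(k+1) if k even, 0 if k odd]. Integrating term-by-term (or equivalently evaluating the antiderivative F(x) = x^6/3 + x^5 + x^4 + x^3 + 2*x^2 + 2*x at the endpoints):
  F(1) − F(−1) = 22/3 − (-2/3) = 8.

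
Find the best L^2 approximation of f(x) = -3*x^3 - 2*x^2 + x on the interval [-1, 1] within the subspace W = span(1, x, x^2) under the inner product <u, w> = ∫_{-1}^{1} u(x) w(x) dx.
g(x) = -2*x^2 - 4*x/5

The best approximation g ∈ W is the orthogonal projection of f onto W. Writing g = a_0 + a_1 x + a_2 x^2, the coefficients solve the normal equations G · a = b where
  G_{ij} = <φ_i, φ_j> and b_i = <f, φ_i>, with φ_0 = 1, φ_1 = x, φ_2 = x^2.
G =
  [2, 0, 2/3]
  [0, 2/3, 0]
  [2/3, 0, 2/5],
b = (-4/3, -8/15, -4/5).
Solving gives a_0 = 0, a_1 = -4/5, a_2 = -2, so
  g(x) = -2*x^2 - 4*x/5.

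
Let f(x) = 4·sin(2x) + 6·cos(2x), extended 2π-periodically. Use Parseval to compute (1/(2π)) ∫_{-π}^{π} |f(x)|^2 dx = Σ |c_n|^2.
Σ |c_n|^2 = 26

Expand |f|^2 and use orthogonality of {sin(nx), cos(mx)} on [-π, π]:
  ∫_{-π}^{π} sin(nx)^2 dx = π, ∫ cos(mx)^2 dx = π, and cross terms integrate to 0.
So ∫_{-π}^{π} f(x)^2 dx = 4^2 · π + 6^2 · π = (16 + 36)π.
Divide by 2π: (16 + 36)/2 = 26.
By Parseval, this equals Σ |c_n|^2.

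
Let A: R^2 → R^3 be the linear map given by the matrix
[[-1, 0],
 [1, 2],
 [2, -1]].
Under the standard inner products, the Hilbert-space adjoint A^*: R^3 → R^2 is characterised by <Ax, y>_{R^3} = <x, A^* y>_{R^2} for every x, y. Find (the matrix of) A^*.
A^* = A^T =
[[-1, 1, 2],
 [0, 2, -1]]

For real matrices with standard dot products, the defining identity <Ax, y> = <x, A^* y> gives (Ax)^T y = x^T (A^*) y, i.e. x^T A^T y = x^T (A^*) y. Since this holds for all x, y, we must have A^* = A^T. Therefore
A^* =
[[-1, 1, 2],
 [0, 2, -1]].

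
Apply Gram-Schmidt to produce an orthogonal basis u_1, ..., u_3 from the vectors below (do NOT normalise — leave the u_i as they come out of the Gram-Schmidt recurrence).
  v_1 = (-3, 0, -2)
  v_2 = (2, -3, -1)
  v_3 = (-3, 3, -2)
Orthogonal basis:
  u_1 = (-3, 0, -2)
  u_2 = (14/13, -3, -21/13)
  u_3 = (63/83, 147/166, -189/166)

Apply the Gram-Schmidt recurrence
  u_1 = v_1
  u_i = v_i − Σ_{j<i} ((v_i · u_j) / (u_j · u_j)) · u_j.

Step by step this gives:
  u_1 = (-3, 0, -2)
  u_2 = (14/13, -3, -21/13)
  u_3 = (63/83, 147/166, -189/166)

Orthogonality check:
  u_2 · u_1 = 0 (should be 0)
  u_3 · u_1 = 0 (should be 0)
  u_3 · u_2 = 0 (should be 0)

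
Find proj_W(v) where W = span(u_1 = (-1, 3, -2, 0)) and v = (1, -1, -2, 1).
proj_W(v) = (0, 0, 0, 0)

Set up U = [u_1 | ... | u_1] ∈ R^(4×1). The projector onto W = col(U) is P = U (U^T U)^(-1) U^T.
Compute U^T U =
  [14],
and U^T v = (0).
Solve U^T U · c = U^T v for the coefficients: c = (0). The projection is proj_W(v) = U c.
Check: (v - proj_W(v)) · u_1 = 0  (should be 0).
Result: proj_W(v) = (0, 0, 0, 0).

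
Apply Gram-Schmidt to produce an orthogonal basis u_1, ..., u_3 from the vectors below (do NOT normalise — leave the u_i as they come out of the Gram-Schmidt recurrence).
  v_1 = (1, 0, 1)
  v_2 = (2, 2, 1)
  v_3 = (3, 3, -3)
Orthogonal basis:
  u_1 = (1, 0, 1)
  u_2 = (1/2, 2, -1/2)
  u_3 = (2, -1, -2)

Apply the Gram-Schmidt recurrence
  u_1 = v_1
  u_i = v_i − Σ_{j<i} ((v_i · u_j) / (u_j · u_j)) · u_j.

Step by step this gives:
  u_1 = (1, 0, 1)
  u_2 = (1/2, 2, -1/2)
  u_3 = (2, -1, -2)

Orthogonality check:
  u_2 · u_1 = 0 (should be 0)
  u_3 · u_1 = 0 (should be 0)
  u_3 · u_2 = 0 (should be 0)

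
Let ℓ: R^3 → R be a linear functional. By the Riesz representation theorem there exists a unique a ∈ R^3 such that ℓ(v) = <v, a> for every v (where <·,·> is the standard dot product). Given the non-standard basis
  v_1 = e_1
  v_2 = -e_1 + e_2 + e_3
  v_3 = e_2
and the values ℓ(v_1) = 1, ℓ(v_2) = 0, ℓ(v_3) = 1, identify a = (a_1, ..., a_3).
a = (1, 1, 0)

Write a = (a_1, ..., a_3) in the standard basis. For each basis vector v_i, ℓ(v_i) = <v_i, a> is a linear equation in the a_j's. Collect the n equations into a matrix system V a = ℓ, where row i of V is v_i (expressed in the standard basis). Since V is invertible (lower-triangular with 1s on the diagonal, up to permutation), solve by back-substitution:
  V =
[[1, 0, 0],
 [-1, 1, 1],
 [0, 1, 0]]
  V a = (1, 0, 1)
Solving gives a = (1, 1, 0).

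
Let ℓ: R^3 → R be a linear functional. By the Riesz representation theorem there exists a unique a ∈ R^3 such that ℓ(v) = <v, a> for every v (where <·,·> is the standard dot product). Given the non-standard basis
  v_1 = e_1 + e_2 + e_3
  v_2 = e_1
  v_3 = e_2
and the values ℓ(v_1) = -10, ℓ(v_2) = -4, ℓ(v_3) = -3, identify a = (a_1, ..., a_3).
a = (-4, -3, -3)

Write a = (a_1, ..., a_3) in the standard basis. For each basis vector v_i, ℓ(v_i) = <v_i, a> is a linear equation in the a_j's. Collect the n equations into a matrix system V a = ℓ, where row i of V is v_i (expressed in the standard basis). Since V is invertible (lower-triangular with 1s on the diagonal, up to permutation), solve by back-substitution:
  V =
[[1, 1, 1],
 [1, 0, 0],
 [0, 1, 0]]
  V a = (-10, -4, -3)
Solving gives a = (-4, -3, -3).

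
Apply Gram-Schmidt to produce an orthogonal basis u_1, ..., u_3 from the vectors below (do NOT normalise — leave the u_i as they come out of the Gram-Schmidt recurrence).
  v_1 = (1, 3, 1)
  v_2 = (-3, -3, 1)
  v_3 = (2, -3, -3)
Orthogonal basis:
  u_1 = (1, 3, 1)
  u_2 = (-2, 0, 2)
  u_3 = (9/22, -3/11, 9/22)

Apply the Gram-Schmidt recurrence
  u_1 = v_1
  u_i = v_i − Σ_{j<i} ((v_i · u_j) / (u_j · u_j)) · u_j.

Step by step this gives:
  u_1 = (1, 3, 1)
  u_2 = (-2, 0, 2)
  u_3 = (9/22, -3/11, 9/22)

Orthogonality check:
  u_2 · u_1 = 0 (should be 0)
  u_3 · u_1 = 0 (should be 0)
  u_3 · u_2 = 0 (should be 0)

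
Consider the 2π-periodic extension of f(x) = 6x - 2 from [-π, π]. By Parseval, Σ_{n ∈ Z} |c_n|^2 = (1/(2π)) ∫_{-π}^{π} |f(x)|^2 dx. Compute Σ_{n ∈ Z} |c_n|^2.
Σ |c_n|^2 = 12π^2 + 4

Expand and integrate term by term over [-π, π]:
  ∫ (6x)^2 dx = 36·(2π^3/3); ∫ 2·6·(-2)·x dx = 0 (odd integrand); ∫ (-2)^2 dx = 4·2π.
So (1/(2π)) ∫_{-π}^{π} (6x - 2)^2 dx = 36π^2/3 + 4 = 12π^2 + 4.
Parseval ⇒ Σ |c_n|^2 = 12π^2 + 4.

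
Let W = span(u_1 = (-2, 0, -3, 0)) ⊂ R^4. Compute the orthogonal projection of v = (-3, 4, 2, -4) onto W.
proj_W(v) = (0, 0, 0, 0)

Set up U = [u_1 | ... | u_1] ∈ R^(4×1). The projector onto W = col(U) is P = U (U^T U)^(-1) U^T.
Compute U^T U =
  [13],
and U^T v = (0).
Solve U^T U · c = U^T v for the coefficients: c = (0). The projection is proj_W(v) = U c.
Check: (v - proj_W(v)) · u_1 = 0  (should be 0).
Result: proj_W(v) = (0, 0, 0, 0).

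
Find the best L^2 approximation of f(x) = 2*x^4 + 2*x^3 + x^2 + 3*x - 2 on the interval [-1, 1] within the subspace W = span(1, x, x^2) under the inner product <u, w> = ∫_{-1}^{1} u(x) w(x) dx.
g(x) = 19*x^2/7 + 21*x/5 - 76/35

The best approximation g ∈ W is the orthogonal projection of f onto W. Writing g = a_0 + a_1 x + a_2 x^2, the coefficients solve the normal equations G · a = b where
  G_{ij} = <φ_i, φ_j> and b_i = <f, φ_i>, with φ_0 = 1, φ_1 = x, φ_2 = x^2.
G =
  [2, 0, 2/3]
  [0, 2/3, 0]
  [2/3, 0, 2/5],
b = (-38/15, 14/5, -38/105).
Solving gives a_0 = -76/35, a_1 = 21/5, a_2 = 19/7, so
  g(x) = 19*x^2/7 + 21*x/5 - 76/35.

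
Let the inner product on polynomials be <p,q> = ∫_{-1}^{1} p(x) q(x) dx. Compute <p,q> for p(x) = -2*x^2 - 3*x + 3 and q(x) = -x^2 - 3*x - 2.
<p,q> = -68/15

Expand the product: p(x)·q(x) = 2*x^4 + 9*x^3 + 10*x^2 - 3*x - 6.
∫_{-1}^{1} of each monomial x^k gives [2/(k+1) if k even, 0 if k odd]. Integrating term-by-term (or equivalently evaluating the antiderivative F(x) = 2*x^5/5 + 9*x^4/4 + 10*x^3/3 - 3*x^2/2 - 6*x at the endpoints):
  F(1) − F(−1) = -91/60 − (181/60) = -68/15.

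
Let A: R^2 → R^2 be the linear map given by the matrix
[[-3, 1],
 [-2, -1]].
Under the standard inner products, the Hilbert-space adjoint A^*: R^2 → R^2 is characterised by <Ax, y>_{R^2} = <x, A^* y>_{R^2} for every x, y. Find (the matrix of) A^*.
A^* = A^T =
[[-3, -2],
 [1, -1]]

For real matrices with standard dot products, the defining identity <Ax, y> = <x, A^* y> gives (Ax)^T y = x^T (A^*) y, i.e. x^T A^T y = x^T (A^*) y. Since this holds for all x, y, we must have A^* = A^T. Therefore
A^* =
[[-3, -2],
 [1, -1]].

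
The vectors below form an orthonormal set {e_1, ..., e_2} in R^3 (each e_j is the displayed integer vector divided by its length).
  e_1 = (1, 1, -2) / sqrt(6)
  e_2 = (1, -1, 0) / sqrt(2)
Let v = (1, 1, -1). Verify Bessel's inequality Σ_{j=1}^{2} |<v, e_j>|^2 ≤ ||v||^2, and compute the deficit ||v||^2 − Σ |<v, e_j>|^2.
Σ |<v, e_j>|^2 = 8/3; ||v||^2 = 3; deficit = 1/3

Write each e_j = u_j / sqrt(<u_j, u_j>) where u_j is the displayed integer vector. Then <v, e_j> = <v, u_j> / sqrt(<u_j, u_j>), so |<v, e_j>|^2 = <v, u_j>^2 / <u_j, u_j>.
Coefficients: <v, e_1> = 4/sqrt(6), <v, e_2> = 0/sqrt(2).
Square and sum: Σ |<v, e_j>|^2 = 8/3.
Compute ||v||^2 = v·v = 3.
Deficit = 3 − 8/3 = 1/3 ≥ 0, confirming Bessel's inequality. (The deficit equals ||v − Σ <v,e_j> e_j||^2, the squared distance from v to span{e_j}.)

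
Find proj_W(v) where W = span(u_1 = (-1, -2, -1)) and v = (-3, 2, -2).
proj_W(v) = (-1/6, -1/3, -1/6)

Set up U = [u_1 | ... | u_1] ∈ R^(3×1). The projector onto W = col(U) is P = U (U^T U)^(-1) U^T.
Compute U^T U =
  [6],
and U^T v = (1).
Solve U^T U · c = U^T v for the coefficients: c = (1/6). The projection is proj_W(v) = U c.
Check: (v - proj_W(v)) · u_1 = 0  (should be 0).
Result: proj_W(v) = (-1/6, -1/3, -1/6).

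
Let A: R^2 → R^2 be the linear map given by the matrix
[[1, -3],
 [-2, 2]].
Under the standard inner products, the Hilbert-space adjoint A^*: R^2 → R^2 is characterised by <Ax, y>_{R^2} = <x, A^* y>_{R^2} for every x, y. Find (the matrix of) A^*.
A^* = A^T =
[[1, -2],
 [-3, 2]]

For real matrices with standard dot products, the defining identity <Ax, y> = <x, A^* y> gives (Ax)^T y = x^T (A^*) y, i.e. x^T A^T y = x^T (A^*) y. Since this holds for all x, y, we must have A^* = A^T. Therefore
A^* =
[[1, -2],
 [-3, 2]].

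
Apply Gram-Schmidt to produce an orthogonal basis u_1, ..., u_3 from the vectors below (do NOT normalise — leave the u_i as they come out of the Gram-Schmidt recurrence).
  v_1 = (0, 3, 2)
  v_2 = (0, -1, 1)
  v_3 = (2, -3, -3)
Orthogonal basis:
  u_1 = (0, 3, 2)
  u_2 = (0, -10/13, 15/13)
  u_3 = (2, 0, 0)

Apply the Gram-Schmidt recurrence
  u_1 = v_1
  u_i = v_i − Σ_{j<i} ((v_i · u_j) / (u_j · u_j)) · u_j.

Step by step this gives:
  u_1 = (0, 3, 2)
  u_2 = (0, -10/13, 15/13)
  u_3 = (2, 0, 0)

Orthogonality check:
  u_2 · u_1 = 0 (should be 0)
  u_3 · u_1 = 0 (should be 0)
  u_3 · u_2 = 0 (should be 0)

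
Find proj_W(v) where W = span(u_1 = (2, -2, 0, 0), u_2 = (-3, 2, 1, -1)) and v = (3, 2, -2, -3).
proj_W(v) = (4/5, -1/5, -3/5, 3/5)

Set up U = [u_1 | ... | u_2] ∈ R^(4×2). The projector onto W = col(U) is P = U (U^T U)^(-1) U^T.
Compute U^T U =
  [8, -10]
  [-10, 15],
and U^T v = (2, -4).
Solve U^T U · c = U^T v for the coefficients: c = (-1/2, -3/5). The projection is proj_W(v) = U c.
Check: (v - proj_W(v)) · u_1 = 0  (should be 0).
Check: (v - proj_W(v)) · u_2 = 0  (should be 0).
Result: proj_W(v) = (4/5, -1/5, -3/5, 3/5).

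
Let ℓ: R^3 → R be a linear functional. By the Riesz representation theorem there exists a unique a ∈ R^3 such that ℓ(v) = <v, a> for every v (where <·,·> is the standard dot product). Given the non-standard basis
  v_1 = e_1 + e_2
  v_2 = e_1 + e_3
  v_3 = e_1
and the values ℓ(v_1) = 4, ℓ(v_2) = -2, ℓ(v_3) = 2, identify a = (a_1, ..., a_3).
a = (2, 2, -4)

Write a = (a_1, ..., a_3) in the standard basis. For each basis vector v_i, ℓ(v_i) = <v_i, a> is a linear equation in the a_j's. Collect the n equations into a matrix system V a = ℓ, where row i of V is v_i (expressed in the standard basis). Since V is invertible (lower-triangular with 1s on the diagonal, up to permutation), solve by back-substitution:
  V =
[[1, 1, 0],
 [1, 0, 1],
 [1, 0, 0]]
  V a = (4, -2, 2)
Solving gives a = (2, 2, -4).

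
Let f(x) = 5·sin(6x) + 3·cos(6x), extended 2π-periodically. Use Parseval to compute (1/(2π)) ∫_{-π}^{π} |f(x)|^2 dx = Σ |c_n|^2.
Σ |c_n|^2 = 17

Expand |f|^2 and use orthogonality of {sin(nx), cos(mx)} on [-π, π]:
  ∫_{-π}^{π} sin(nx)^2 dx = π, ∫ cos(mx)^2 dx = π, and cross terms integrate to 0.
So ∫_{-π}^{π} f(x)^2 dx = 5^2 · π + 3^2 · π = (25 + 9)π.
Divide by 2π: (25 + 9)/2 = 17.
By Parseval, this equals Σ |c_n|^2.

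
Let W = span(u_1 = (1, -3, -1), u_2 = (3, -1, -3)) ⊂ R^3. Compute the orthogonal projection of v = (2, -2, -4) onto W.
proj_W(v) = (3, -2, -3)

Set up U = [u_1 | ... | u_2] ∈ R^(3×2). The projector onto W = col(U) is P = U (U^T U)^(-1) U^T.
Compute U^T U =
  [11, 9]
  [9, 19],
and U^T v = (12, 20).
Solve U^T U · c = U^T v for the coefficients: c = (3/8, 7/8). The projection is proj_W(v) = U c.
Check: (v - proj_W(v)) · u_1 = 0  (should be 0).
Check: (v - proj_W(v)) · u_2 = 0  (should be 0).
Result: proj_W(v) = (3, -2, -3).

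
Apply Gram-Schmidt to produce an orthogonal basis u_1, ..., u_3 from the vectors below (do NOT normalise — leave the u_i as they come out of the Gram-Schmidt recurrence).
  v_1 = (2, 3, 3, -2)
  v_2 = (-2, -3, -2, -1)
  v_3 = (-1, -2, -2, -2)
Orthogonal basis:
  u_1 = (2, 3, 3, -2)
  u_2 = (-9/13, -27/26, -1/26, -30/13)
  u_3 = (93/179, 50/179, -144/179, -48/179)

Apply the Gram-Schmidt recurrence
  u_1 = v_1
  u_i = v_i − Σ_{j<i} ((v_i · u_j) / (u_j · u_j)) · u_j.

Step by step this gives:
  u_1 = (2, 3, 3, -2)
  u_2 = (-9/13, -27/26, -1/26, -30/13)
  u_3 = (93/179, 50/179, -144/179, -48/179)

Orthogonality check:
  u_2 · u_1 = 0 (should be 0)
  u_3 · u_1 = 0 (should be 0)
  u_3 · u_2 = 0 (should be 0)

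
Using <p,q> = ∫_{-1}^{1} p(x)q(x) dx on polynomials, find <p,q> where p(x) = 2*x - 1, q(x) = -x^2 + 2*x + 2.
<p,q> = -2/3

Expand the product: p(x)·q(x) = -2*x^3 + 5*x^2 + 2*x - 2.
∫_{-1}^{1} of each monomial x^k gives [2/(k+1) if k even, 0 if k odd]. Integrating term-by-term (or equivalently evaluating the antiderivative F(x) = -x^4/2 + 5*x^3/3 + x^2 - 2*x at the endpoints):
  F(1) − F(−1) = 1/6 − (5/6) = -2/3.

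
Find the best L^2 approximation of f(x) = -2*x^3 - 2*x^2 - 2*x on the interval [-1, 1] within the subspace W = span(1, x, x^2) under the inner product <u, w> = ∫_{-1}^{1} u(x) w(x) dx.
g(x) = -2*x^2 - 16*x/5

The best approximation g ∈ W is the orthogonal projection of f onto W. Writing g = a_0 + a_1 x + a_2 x^2, the coefficients solve the normal equations G · a = b where
  G_{ij} = <φ_i, φ_j> and b_i = <f, φ_i>, with φ_0 = 1, φ_1 = x, φ_2 = x^2.
G =
  [2, 0, 2/3]
  [0, 2/3, 0]
  [2/3, 0, 2/5],
b = (-4/3, -32/15, -4/5).
Solving gives a_0 = 0, a_1 = -16/5, a_2 = -2, so
  g(x) = -2*x^2 - 16*x/5.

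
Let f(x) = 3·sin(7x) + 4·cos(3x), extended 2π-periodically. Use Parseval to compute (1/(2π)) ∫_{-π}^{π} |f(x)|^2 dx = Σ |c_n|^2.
Σ |c_n|^2 = 25/2

Expand |f|^2 and use orthogonality of {sin(nx), cos(mx)} on [-π, π]:
  ∫_{-π}^{π} sin(nx)^2 dx = π, ∫ cos(mx)^2 dx = π, and cross terms integrate to 0.
So ∫_{-π}^{π} f(x)^2 dx = 3^2 · π + 4^2 · π = (9 + 16)π.
Divide by 2π: (9 + 16)/2 = 25/2.
By Parseval, this equals Σ |c_n|^2.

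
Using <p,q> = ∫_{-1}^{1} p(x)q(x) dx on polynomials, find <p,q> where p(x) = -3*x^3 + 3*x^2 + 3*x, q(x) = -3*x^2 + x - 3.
<p,q> = -44/5

Expand the product: p(x)·q(x) = 9*x^5 - 12*x^4 + 3*x^3 - 6*x^2 - 9*x.
∫_{-1}^{1} of each monomial x^k gives [2/(k+1) if k even, 0 if k odd]. Integrating term-by-term (or equivalently evaluating the antiderivative F(x) = 3*x^6/2 - 12*x^5/5 + 3*x^4/4 - 2*x^3 - 9*x^2/2 at the endpoints):
  F(1) − F(−1) = -133/20 − (43/20) = -44/5.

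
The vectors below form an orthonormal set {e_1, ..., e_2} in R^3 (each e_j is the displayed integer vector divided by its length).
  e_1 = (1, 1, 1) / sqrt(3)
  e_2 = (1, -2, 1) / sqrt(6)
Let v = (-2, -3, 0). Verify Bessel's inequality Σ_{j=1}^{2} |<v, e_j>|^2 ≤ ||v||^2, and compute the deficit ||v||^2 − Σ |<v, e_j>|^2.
Σ |<v, e_j>|^2 = 11; ||v||^2 = 13; deficit = 2

Write each e_j = u_j / sqrt(<u_j, u_j>) where u_j is the displayed integer vector. Then <v, e_j> = <v, u_j> / sqrt(<u_j, u_j>), so |<v, e_j>|^2 = <v, u_j>^2 / <u_j, u_j>.
Coefficients: <v, e_1> = -5/sqrt(3), <v, e_2> = 4/sqrt(6).
Square and sum: Σ |<v, e_j>|^2 = 11.
Compute ||v||^2 = v·v = 13.
Deficit = 13 − 11 = 2 ≥ 0, confirming Bessel's inequality. (The deficit equals ||v − Σ <v,e_j> e_j||^2, the squared distance from v to span{e_j}.)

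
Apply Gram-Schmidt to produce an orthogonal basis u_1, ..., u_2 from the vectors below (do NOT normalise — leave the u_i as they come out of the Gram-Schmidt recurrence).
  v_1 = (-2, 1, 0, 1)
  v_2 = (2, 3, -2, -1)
Orthogonal basis:
  u_1 = (-2, 1, 0, 1)
  u_2 = (4/3, 10/3, -2, -2/3)

Apply the Gram-Schmidt recurrence
  u_1 = v_1
  u_i = v_i − Σ_{j<i} ((v_i · u_j) / (u_j · u_j)) · u_j.

Step by step this gives:
  u_1 = (-2, 1, 0, 1)
  u_2 = (4/3, 10/3, -2, -2/3)

Orthogonality check:
  u_2 · u_1 = 0 (should be 0)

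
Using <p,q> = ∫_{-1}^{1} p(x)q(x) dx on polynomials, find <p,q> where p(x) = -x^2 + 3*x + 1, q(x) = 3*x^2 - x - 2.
<p,q> = -58/15

Expand the product: p(x)·q(x) = -3*x^4 + 10*x^3 + 2*x^2 - 7*x - 2.
∫_{-1}^{1} of each monomial x^k gives [2/(k+1) if k even, 0 if k odd]. Integrating term-by-term (or equivalently evaluating the antiderivative F(x) = -3*x^5/5 + 5*x^4/2 + 2*x^3/3 - 7*x^2/2 - 2*x at the endpoints):
  F(1) − F(−1) = -44/15 − (14/15) = -58/15.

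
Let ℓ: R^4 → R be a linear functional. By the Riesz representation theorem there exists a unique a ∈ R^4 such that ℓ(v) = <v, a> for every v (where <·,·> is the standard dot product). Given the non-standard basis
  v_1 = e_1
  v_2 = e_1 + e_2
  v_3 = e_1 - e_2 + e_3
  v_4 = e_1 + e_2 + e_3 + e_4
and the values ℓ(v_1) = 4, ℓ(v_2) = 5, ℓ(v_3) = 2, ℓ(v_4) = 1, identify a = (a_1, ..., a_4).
a = (4, 1, -1, -3)

Write a = (a_1, ..., a_4) in the standard basis. For each basis vector v_i, ℓ(v_i) = <v_i, a> is a linear equation in the a_j's. Collect the n equations into a matrix system V a = ℓ, where row i of V is v_i (expressed in the standard basis). Since V is invertible (lower-triangular with 1s on the diagonal, up to permutation), solve by back-substitution:
  V =
[[1, 0, 0, 0],
 [1, 1, 0, 0],
 [1, -1, 1, 0],
 [1, 1, 1, 1]]
  V a = (4, 5, 2, 1)
Solving gives a = (4, 1, -1, -3).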